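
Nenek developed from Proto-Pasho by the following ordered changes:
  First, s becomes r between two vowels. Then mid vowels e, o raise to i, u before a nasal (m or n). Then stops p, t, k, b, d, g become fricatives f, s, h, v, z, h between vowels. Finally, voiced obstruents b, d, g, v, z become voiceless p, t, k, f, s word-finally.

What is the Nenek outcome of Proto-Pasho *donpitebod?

dunpisevot

Nenek: *donpitebod
  donpitebod (rule 1 does not apply)
  donpitebod → dunpitebod   [pre-nasal raising]
  dunpitebod → dunpisevod   [intervocalic lenition]
  dunpisevod → dunpisevot   [final devoicing]
  giving Nenek dunpisevot.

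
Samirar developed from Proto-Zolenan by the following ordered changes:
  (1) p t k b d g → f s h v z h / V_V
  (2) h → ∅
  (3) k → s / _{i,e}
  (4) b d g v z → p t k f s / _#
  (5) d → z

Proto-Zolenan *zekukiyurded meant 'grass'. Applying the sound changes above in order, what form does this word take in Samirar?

Samirar: *zekukiyurded
  zekukiyurded → zehuhiyurded   [intervocalic lenition]
  zehuhiyurded → zeuiyurded   [h-loss]
  zeuiyurded (rule 3 does not apply)
  zeuiyurded → zeuiyurdet   [final devoicing]
  zeuiyurdet → zeuiyurzet   [unconditioned shift]
  giving Samirar zeuiyurzet.

zeuiyurzet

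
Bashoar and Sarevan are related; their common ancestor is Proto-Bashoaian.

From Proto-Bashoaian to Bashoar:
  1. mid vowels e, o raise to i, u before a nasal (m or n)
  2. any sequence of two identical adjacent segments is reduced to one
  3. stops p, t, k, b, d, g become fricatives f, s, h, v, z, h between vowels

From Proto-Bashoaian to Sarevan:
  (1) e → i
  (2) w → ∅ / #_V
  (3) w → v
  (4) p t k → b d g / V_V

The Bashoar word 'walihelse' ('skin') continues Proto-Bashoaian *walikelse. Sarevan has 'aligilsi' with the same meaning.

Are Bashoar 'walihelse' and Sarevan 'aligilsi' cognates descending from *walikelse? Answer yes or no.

Derive the expected Sarevan reflex of *walikelse:
Sarevan: *walikelse
  walikelse → walikilsi   [vowel merger]
  walikilsi → alikilsi   [glide loss]
  alikilsi (rule 3 does not apply)
  alikilsi → aligilsi   [intervocalic voicing]
  giving Sarevan aligilsi.
Sarevan 'aligilsi' matches the regular reflex exactly, so the pair is cognate.

yes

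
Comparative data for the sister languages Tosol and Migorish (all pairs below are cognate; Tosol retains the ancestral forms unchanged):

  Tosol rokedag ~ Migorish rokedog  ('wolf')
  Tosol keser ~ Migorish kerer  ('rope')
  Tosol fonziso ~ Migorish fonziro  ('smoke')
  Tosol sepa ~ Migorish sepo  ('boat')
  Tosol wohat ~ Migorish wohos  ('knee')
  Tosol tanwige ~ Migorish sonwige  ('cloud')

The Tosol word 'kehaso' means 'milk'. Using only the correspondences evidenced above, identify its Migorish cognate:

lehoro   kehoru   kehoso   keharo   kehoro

kehoro

rokedag ~ rokedog, wohat ~ wohos — Tosol a corresponds to Migorish o after a consonant, before a consonant other than r, m, n, p, b, f, v.
fonziso ~ fonziro — Tosol s corresponds to Migorish r between vowels (before a back vowel).
Applying these to Tosol 'kehaso':
  kehaso → kehoso   (a→o after a consonant, before a consonant other than r, m, n, p, b, f, v)
  kehoso → kehoro   (s→r between vowels (before a back vowel))
So the Migorish cognate is 'kehoro'.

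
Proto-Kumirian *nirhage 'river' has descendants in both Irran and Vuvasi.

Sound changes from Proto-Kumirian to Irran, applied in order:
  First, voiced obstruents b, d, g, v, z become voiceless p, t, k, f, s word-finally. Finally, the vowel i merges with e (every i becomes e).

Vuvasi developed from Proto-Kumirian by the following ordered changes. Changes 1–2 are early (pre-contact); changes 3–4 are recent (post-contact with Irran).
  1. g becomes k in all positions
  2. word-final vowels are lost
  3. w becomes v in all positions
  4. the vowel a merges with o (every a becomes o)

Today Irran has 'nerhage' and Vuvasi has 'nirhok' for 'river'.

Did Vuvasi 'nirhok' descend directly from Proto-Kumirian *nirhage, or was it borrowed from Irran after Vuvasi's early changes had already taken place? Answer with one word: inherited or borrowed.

inherited

If inherited, *nirhage would pass through all of Vuvasi's changes:
Vuvasi: start from *nirhage.
  rule 1 (unconditioned shift): nirhage → nirhake
  rule 2 (apocope): nirhake → nirhak
  rule 3: no change — nirhak
  rule 4 (vowel merger): nirhak → nirhok
  ⇒ Vuvasi nirhok
If borrowed from Irran 'nerhage' after the early changes, it would undergo only the recent ones:
  rule 3 (unconditioned shift): no change (nerhage)
  rule 4 (vowel merger): nerhage → nerhoge
  ⇒ as a loan: nerhoge
Vuvasi 'nirhok' matches the inherited outcome exactly, so it is an inherited cognate, not a loan.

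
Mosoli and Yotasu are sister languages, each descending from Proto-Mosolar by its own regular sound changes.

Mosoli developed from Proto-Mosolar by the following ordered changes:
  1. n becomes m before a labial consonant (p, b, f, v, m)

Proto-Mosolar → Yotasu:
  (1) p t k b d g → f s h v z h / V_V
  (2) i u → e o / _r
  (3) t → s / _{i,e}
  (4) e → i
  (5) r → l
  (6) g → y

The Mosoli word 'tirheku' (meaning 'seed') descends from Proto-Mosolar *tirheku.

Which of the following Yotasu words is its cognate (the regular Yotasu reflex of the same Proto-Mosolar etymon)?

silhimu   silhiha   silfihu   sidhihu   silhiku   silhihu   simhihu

silhihu

Yotasu: *tirheku
  tirheku → tirhehu   [intervocalic lenition]
  tirhehu → terhehu   [pre-rhotic lowering]
  terhehu → serhehu   [palatalisation]
  serhehu → sirhihu   [vowel merger]
  sirhihu → silhihu   [unconditioned shift]
  silhihu (rule 6 does not apply)
  giving Yotasu silhihu.
The other candidates each miss or misapply at least one Yotasu change.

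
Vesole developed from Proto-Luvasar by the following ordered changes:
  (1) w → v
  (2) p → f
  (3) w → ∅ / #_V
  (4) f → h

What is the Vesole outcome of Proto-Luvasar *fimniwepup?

himnivehuh

Vesole: start from *fimniwepup.
  rule 1 (unconditioned shift): fimniwepup → fimnivepup
  rule 2 (unconditioned shift): fimnivepup → fimnivefuf
  rule 3: no change — fimnivefuf
  rule 4 (unconditioned shift): fimnivefuf → himnivehuh
  ⇒ Vesole himnivehuh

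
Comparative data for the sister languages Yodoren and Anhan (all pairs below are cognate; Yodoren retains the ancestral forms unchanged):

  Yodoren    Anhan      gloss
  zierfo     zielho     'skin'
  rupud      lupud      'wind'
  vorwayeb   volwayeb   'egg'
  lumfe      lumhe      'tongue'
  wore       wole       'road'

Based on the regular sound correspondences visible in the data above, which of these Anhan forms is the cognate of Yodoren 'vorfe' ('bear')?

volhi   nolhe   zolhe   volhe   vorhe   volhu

volhe

zierfo ~ zielho — Yodoren r corresponds to Anhan l after a vowel, before a labial obstruent.
lumfe ~ lumhe — Yodoren f corresponds to Anhan h after a consonant, before a front vowel.
Applying these to Yodoren 'vorfe':
  vorfe → volfe   (r→l after a vowel, before a labial obstruent)
  volfe → volhe   (f→h after a consonant, before a front vowel)
So the Anhan cognate is 'volhe'.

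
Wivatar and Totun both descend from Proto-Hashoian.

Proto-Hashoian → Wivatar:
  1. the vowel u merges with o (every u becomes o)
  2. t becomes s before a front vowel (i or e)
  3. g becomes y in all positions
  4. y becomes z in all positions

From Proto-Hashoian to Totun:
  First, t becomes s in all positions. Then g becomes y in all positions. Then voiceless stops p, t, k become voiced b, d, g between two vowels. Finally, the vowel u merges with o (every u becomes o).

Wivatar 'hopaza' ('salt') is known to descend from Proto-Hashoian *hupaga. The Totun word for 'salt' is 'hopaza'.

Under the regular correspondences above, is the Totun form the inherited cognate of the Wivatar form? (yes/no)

Derive the expected Totun reflex of *hupaga:
Totun: start from *hupaga.
  rule 1: no change — hupaga
  rule 2 (unconditioned shift): hupaga → hupaya
  rule 3 (intervocalic voicing): hupaya → hubaya
  rule 4 (vowel merger): hubaya → hobaya
  ⇒ Totun hobaya
The regular Totun reflex would be 'hobaya', but the attested form is 'hopaza'. The correspondence is irregular, so they are not cognates (the Totun form has a different source).

no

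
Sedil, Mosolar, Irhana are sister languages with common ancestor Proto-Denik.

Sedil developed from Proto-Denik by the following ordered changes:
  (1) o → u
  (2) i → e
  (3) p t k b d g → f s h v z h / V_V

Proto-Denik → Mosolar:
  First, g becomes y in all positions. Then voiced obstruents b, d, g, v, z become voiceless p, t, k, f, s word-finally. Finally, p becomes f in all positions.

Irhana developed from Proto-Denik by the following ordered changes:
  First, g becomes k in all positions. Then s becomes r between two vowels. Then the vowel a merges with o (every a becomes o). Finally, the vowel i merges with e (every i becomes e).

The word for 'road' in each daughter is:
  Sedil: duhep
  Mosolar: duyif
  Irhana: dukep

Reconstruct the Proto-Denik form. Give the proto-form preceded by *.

Position 5: Sedil has p, Mosolar has f, Irhana has p. Sedil preserves p here (none of its changes turn any other segment into p), so the proto-segment is *p.
Position 3: Sedil has h, Mosolar has y, Irhana has k. Taking the neighbouring segments as reconstructed: Sedil h could go back to *k or *g or *h; Mosolar y could go back to *g or *y; Irhana k could go back to *k or *g — the one source consistent with every daughter is *g.
Position 4: Sedil has e, Mosolar has i, Irhana has e. Mosolar preserves i here (none of its changes turn any other segment into i), so the proto-segment is *i.
The remaining positions agree across the daughters. Check the candidate against every language:
Sedil: start from *dugip.
  rule 1: no change — dugip
  rule 2 (vowel merger): dugip → dugep
  rule 3 (intervocalic lenition): dugep → duhep
  ⇒ Sedil duhep
Mosolar: *dugip > duyip > duyif  (by unconditioned shift, unconditioned shift)
Irhana: *dugip > dukip > dukep  (by unconditioned shift, vowel merger)
*dugip is the unique common source.

*dugip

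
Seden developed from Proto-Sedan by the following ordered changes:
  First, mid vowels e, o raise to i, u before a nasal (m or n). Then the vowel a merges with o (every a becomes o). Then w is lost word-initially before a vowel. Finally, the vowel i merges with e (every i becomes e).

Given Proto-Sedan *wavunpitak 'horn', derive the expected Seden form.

ovunpetok

Seden: start from *wavunpitak.
  rule 1: no change — wavunpitak
  rule 2 (vowel merger): wavunpitak → wovunpitok
  rule 3 (glide loss): wovunpitok → ovunpitok
  rule 4 (vowel merger): ovunpitok → ovunpetok
  ⇒ Seden ovunpetok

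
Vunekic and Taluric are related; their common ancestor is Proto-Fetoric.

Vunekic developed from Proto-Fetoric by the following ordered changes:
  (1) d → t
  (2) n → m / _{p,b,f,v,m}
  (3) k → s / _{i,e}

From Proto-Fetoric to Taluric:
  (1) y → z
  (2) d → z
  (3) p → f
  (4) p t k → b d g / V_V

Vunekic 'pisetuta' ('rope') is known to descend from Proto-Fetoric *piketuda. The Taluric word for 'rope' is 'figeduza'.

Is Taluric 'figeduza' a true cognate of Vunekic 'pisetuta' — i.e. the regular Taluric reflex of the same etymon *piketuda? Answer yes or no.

yes

Derive the expected Taluric reflex of *piketuda:
Taluric: *piketuda > piketuza > fiketuza > figeduza  (by unconditioned shift, unconditioned shift, intervocalic voicing)
Taluric 'figeduza' matches the regular reflex exactly, so the pair is cognate.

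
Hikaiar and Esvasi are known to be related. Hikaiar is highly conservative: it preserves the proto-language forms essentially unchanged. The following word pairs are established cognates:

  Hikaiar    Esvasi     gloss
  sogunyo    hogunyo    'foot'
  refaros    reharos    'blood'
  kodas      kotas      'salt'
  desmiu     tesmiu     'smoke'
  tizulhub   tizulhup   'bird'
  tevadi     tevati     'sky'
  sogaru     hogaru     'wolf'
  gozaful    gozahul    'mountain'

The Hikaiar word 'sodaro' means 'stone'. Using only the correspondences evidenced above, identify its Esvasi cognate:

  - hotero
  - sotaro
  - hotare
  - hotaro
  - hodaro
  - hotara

sogunyo ~ hogunyo, sogaru ~ hogaru — Hikaiar s corresponds to Esvasi h word-initially before a back vowel.
kodas ~ kotas — Hikaiar d corresponds to Esvasi t between vowels (before a back vowel).
Applying these to Hikaiar 'sodaro':
  sodaro → hodaro   (s→h word-initially before a back vowel)
  hodaro → hotaro   (d→t between vowels (before a back vowel))
So the Esvasi cognate is 'hotaro'.

hotaro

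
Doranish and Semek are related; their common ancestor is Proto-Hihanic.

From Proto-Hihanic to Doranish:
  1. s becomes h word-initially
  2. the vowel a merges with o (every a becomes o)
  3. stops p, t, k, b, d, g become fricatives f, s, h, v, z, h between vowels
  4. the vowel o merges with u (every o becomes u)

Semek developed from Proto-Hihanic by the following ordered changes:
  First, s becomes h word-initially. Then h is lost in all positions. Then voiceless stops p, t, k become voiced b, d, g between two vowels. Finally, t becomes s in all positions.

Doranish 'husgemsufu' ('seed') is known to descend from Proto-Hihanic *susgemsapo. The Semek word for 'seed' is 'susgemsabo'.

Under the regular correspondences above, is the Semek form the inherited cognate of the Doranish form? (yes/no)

Derive the expected Semek reflex of *susgemsapo:
Semek: *susgemsapo > husgemsapo > usgemsapo > usgemsabo  (by debuccalisation, h-loss, intervocalic voicing)
The regular Semek reflex would be 'usgemsabo', but the attested form is 'susgemsabo'. The correspondence is irregular, so they are not cognates (the Semek form has a different source).

no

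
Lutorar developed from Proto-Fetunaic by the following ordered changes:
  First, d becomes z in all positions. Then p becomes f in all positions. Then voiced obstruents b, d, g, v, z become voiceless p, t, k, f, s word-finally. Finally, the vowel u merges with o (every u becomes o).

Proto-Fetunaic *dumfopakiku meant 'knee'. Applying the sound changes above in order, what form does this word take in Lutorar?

Lutorar: *dumfopakiku > zumfopakiku > zumfofakiku > zomfofakiko  (by unconditioned shift, unconditioned shift, vowel merger)

zomfofakiko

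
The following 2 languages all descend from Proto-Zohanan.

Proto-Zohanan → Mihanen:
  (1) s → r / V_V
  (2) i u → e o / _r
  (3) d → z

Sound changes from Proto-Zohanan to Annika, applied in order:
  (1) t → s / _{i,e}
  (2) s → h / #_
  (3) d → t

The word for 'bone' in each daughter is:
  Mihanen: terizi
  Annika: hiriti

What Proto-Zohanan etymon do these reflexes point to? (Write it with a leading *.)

Position 1: Mihanen has t, Annika has h. Mihanen preserves t here (none of its changes turn any other segment into t), so the proto-segment is *t.
Position 2: Mihanen has e, Annika has i. Annika preserves i here (none of its changes turn any other segment into i), so the proto-segment is *i.
Continuing position by position gives *tiridi; check it forward:
Mihanen: *tiridi
  tiridi (rule 1 does not apply)
  tiridi → teridi   [pre-rhotic lowering]
  teridi → terizi   [unconditioned shift]
  giving Mihanen terizi.
Annika: start from *tiridi.
  rule 1 (palatalisation): tiridi → siridi
  rule 2 (debuccalisation): siridi → hiridi
  rule 3 (unconditioned shift): hiridi → hiriti
  ⇒ Annika hiriti
*tiridi is the unique common source.

*tiridi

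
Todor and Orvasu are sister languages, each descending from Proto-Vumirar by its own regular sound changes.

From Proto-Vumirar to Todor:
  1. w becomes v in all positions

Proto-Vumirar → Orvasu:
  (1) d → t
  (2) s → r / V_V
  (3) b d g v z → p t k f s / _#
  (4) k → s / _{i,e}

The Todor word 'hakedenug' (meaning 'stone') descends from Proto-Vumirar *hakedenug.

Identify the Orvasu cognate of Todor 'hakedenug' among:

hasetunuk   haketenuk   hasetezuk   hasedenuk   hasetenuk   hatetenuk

Orvasu: *hakedenug
  hakedenug → haketenug   [unconditioned shift]
  haketenug (rule 2 does not apply)
  haketenug → haketenuk   [final devoicing]
  haketenuk → hasetenuk   [palatalisation]
  giving Orvasu hasetenuk.
The other candidates each miss or misapply at least one Orvasu change.

hasetenuk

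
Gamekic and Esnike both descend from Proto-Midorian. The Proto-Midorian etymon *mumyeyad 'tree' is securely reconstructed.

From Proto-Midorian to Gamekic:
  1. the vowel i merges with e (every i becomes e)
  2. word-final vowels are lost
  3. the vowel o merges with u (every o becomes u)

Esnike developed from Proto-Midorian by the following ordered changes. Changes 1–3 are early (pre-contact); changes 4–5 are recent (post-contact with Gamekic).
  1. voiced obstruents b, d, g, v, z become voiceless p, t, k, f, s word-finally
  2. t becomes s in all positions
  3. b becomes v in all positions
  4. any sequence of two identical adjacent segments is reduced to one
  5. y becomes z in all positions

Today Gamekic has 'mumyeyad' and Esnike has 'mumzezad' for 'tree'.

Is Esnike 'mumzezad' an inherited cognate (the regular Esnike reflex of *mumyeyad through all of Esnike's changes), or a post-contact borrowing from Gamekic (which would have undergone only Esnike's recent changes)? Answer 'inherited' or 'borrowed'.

If inherited, *mumyeyad would pass through all of Esnike's changes:
Esnike: *mumyeyad
  mumyeyad → mumyeyat   [final devoicing]
  mumyeyat → mumyeyas   [unconditioned shift]
  mumyeyas (rule 3 does not apply)
  mumyeyas (rule 4 does not apply)
  mumyeyas → mumzezas   [unconditioned shift]
  giving Esnike mumzezas.
If borrowed from Gamekic 'mumyeyad' after the early changes, it would undergo only the recent ones:
  rule 4 (degemination): no change (mumyeyad)
  rule 5 (unconditioned shift): mumyeyad → mumzezad
  ⇒ as a loan: mumzezad
Esnike 'mumzezad' matches the loan outcome 'mumzezad', not the inherited 'mumzezas' — it skipped the early Esnike changes, so it was borrowed from Gamekic.

borrowed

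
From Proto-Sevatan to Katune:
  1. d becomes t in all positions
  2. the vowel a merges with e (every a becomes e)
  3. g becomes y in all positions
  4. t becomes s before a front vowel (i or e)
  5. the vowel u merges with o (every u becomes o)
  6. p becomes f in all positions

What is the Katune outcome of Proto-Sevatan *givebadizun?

Katune: start from *givebadizun.
  rule 1 (unconditioned shift): givebadizun → givebatizun
  rule 2 (vowel merger): givebatizun → givebetizun
  rule 3 (unconditioned shift): givebetizun → yivebetizun
  rule 4 (palatalisation): yivebetizun → yivebesizun
  rule 5 (vowel merger): yivebesizun → yivebesizon
  rule 6: no change — yivebesizon
  ⇒ Katune yivebesizon

yivebesizon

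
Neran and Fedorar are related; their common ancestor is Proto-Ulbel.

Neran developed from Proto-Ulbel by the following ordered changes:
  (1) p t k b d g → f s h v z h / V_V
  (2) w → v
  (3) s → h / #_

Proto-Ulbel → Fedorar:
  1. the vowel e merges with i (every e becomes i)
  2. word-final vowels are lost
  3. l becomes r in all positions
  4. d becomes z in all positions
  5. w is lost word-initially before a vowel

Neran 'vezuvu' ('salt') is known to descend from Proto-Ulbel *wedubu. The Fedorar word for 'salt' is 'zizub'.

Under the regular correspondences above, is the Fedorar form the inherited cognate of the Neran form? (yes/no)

no

Derive the expected Fedorar reflex of *wedubu:
Fedorar: start from *wedubu.
  rule 1 (vowel merger): wedubu → widubu
  rule 2 (apocope): widubu → widub
  rule 3: no change — widub
  rule 4 (unconditioned shift): widub → wizub
  rule 5 (glide loss): wizub → izub
  ⇒ Fedorar izub
The regular Fedorar reflex would be 'izub', but the attested form is 'zizub'. The correspondence is irregular, so they are not cognates (the Fedorar form has a different source).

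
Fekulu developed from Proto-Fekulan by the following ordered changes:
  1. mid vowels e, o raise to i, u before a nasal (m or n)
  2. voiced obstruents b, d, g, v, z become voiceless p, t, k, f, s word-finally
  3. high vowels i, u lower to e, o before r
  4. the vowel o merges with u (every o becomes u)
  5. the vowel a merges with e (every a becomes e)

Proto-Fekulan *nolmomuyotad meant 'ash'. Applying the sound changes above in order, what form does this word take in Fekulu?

Fekulu: start from *nolmomuyotad.
  rule 1 (pre-nasal raising): nolmomuyotad → nolmumuyotad
  rule 2 (final devoicing): nolmumuyotad → nolmumuyotat
  rule 3: no change — nolmumuyotat
  rule 4 (vowel merger): nolmumuyotat → nulmumuyutat
  rule 5 (vowel merger): nulmumuyutat → nulmumuyutet
  ⇒ Fekulu nulmumuyutet

nulmumuyutet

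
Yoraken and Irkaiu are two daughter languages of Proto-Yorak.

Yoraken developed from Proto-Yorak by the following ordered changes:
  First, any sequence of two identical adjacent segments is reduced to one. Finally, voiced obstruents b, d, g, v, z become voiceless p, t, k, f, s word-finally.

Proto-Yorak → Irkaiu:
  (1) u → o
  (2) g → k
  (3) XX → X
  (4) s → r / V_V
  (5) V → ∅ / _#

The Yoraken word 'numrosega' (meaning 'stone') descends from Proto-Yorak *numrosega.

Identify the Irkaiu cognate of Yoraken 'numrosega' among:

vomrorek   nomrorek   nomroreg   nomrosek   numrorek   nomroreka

Irkaiu: start from *numrosega.
  rule 1 (vowel merger): numrosega → nomrosega
  rule 2 (unconditioned shift): nomrosega → nomroseka
  rule 3: no change — nomroseka
  rule 4 (rhotacism): nomroseka → nomroreka
  rule 5 (apocope): nomroreka → nomrorek
  ⇒ Irkaiu nomrorek

nomrorek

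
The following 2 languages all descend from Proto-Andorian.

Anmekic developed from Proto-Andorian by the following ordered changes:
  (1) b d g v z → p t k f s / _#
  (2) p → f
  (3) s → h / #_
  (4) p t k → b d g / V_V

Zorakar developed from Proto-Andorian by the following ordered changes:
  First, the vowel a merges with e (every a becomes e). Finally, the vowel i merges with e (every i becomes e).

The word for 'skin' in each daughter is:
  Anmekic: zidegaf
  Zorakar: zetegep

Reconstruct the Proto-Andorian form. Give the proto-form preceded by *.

*zitegap

Position 6: Anmekic has a, Zorakar has e. Anmekic preserves a here (none of its changes turn any other segment into a), so the proto-segment is *a.
Position 7: Anmekic has f, Zorakar has p. Zorakar preserves p here (none of its changes turn any other segment into p), so the proto-segment is *p.
Position 2: Anmekic has i, Zorakar has e. Anmekic preserves i here (none of its changes turn any other segment into i), so the proto-segment is *i.
Continuing position by position gives *zitegap; check it forward:
Anmekic: *zitegap
  zitegap (rule 1 does not apply)
  zitegap → zitegaf   [unconditioned shift]
  zitegaf (rule 3 does not apply)
  zitegaf → zidegaf   [intervocalic voicing]
  giving Anmekic zidegaf.
Zorakar: *zitegap > zitegep > zetegep  (by vowel merger, vowel merger)
*zitegap is the unique common source.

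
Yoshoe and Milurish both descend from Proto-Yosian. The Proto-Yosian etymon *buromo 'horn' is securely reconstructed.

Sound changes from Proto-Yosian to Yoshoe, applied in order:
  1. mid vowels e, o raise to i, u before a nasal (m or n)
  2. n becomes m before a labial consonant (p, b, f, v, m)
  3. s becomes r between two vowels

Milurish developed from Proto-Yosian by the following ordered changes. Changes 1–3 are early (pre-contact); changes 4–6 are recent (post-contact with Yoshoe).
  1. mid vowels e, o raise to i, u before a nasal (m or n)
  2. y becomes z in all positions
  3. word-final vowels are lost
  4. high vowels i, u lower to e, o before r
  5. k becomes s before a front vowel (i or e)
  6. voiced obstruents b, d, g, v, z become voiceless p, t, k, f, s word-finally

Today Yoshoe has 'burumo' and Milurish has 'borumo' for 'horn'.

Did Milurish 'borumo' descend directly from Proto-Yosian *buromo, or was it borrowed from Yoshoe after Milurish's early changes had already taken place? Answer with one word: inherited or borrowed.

borrowed

If inherited, *buromo would pass through all of Milurish's changes:
Milurish: *buromo
  buromo → burumo   [pre-nasal raising]
  burumo (rule 2 does not apply)
  burumo → burum   [apocope]
  burum → borum   [pre-rhotic lowering]
  borum (rule 5 does not apply)
  borum (rule 6 does not apply)
  giving Milurish borum.
If borrowed from Yoshoe 'burumo' after the early changes, it would undergo only the recent ones:
  rule 4 (pre-rhotic lowering): burumo → borumo
  rule 5 (palatalisation): no change (borumo)
  rule 6 (final devoicing): no change (borumo)
  ⇒ as a loan: borumo
Milurish 'borumo' matches the loan outcome 'borumo', not the inherited 'borum' — it skipped the early Milurish changes, so it was borrowed from Yoshoe.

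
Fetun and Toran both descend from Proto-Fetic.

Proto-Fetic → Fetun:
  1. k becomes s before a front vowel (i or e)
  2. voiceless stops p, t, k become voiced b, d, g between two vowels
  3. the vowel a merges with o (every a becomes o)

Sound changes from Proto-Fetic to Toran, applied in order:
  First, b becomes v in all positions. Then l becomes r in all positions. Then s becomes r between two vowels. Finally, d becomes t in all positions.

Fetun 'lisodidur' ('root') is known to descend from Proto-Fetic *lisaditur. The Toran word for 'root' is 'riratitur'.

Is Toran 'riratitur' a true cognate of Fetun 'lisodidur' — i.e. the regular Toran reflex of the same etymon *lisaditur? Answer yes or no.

Derive the expected Toran reflex of *lisaditur:
Toran: start from *lisaditur.
  rule 1: no change — lisaditur
  rule 2 (unconditioned shift): lisaditur → risaditur
  rule 3 (rhotacism): risaditur → riraditur
  rule 4 (unconditioned shift): riraditur → riratitur
  ⇒ Toran riratitur
Toran 'riratitur' matches the regular reflex exactly, so the pair is cognate.

yes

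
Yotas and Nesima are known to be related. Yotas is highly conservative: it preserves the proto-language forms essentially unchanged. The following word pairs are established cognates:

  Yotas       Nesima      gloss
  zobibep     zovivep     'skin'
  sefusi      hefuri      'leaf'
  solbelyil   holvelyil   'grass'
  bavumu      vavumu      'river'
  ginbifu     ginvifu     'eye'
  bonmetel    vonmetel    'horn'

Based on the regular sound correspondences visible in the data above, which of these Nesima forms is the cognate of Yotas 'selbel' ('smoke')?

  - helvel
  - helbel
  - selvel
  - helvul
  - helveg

helvel

sefusi ~ hefuri — Yotas s corresponds to Nesima h word-initially before a front vowel.
solbelyil ~ holvelyil — Yotas b corresponds to Nesima v after a consonant, before a front vowel.
Applying these to Yotas 'selbel':
  selbel → helbel   (s→h word-initially before a front vowel)
  helbel → helvel   (b→v after a consonant, before a front vowel)
So the Nesima cognate is 'helvel'.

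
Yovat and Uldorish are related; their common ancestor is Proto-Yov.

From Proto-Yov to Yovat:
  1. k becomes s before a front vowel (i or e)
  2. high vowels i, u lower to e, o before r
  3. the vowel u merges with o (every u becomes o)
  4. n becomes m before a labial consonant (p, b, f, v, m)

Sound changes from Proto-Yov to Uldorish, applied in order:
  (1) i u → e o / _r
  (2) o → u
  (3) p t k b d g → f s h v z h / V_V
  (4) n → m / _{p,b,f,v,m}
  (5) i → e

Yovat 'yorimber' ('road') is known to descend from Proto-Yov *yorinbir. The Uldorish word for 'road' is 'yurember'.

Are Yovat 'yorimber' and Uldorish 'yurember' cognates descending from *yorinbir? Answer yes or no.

Derive the expected Uldorish reflex of *yorinbir:
Uldorish: *yorinbir > yorinber > yurinber > yurimber > yurember  (by pre-rhotic lowering, vowel merger, nasal place assimilation, vowel merger)
Uldorish 'yurember' matches the regular reflex exactly, so the pair is cognate.

yes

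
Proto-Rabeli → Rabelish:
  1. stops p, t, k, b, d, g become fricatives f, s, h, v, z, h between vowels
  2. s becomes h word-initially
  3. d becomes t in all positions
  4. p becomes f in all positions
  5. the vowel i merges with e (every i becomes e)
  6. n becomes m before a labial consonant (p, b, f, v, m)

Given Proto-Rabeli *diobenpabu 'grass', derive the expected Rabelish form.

teovemfavu

Rabelish: start from *diobenpabu.
  rule 1 (intervocalic lenition): diobenpabu → diovenpavu
  rule 2: no change — diovenpavu
  rule 3 (unconditioned shift): diovenpavu → tiovenpavu
  rule 4 (unconditioned shift): tiovenpavu → tiovenfavu
  rule 5 (vowel merger): tiovenfavu → teovenfavu
  rule 6 (nasal place assimilation): teovenfavu → teovemfavu
  ⇒ Rabelish teovemfavu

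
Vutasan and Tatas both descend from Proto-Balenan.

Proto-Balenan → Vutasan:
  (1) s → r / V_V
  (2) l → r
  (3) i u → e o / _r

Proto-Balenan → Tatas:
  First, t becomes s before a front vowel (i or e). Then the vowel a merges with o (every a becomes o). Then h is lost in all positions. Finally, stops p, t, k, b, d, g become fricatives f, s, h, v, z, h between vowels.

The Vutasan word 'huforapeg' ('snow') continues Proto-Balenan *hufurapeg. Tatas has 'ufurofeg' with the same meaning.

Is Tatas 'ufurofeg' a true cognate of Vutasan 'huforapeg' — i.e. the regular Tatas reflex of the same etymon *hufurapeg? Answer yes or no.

Derive the expected Tatas reflex of *hufurapeg:
Tatas: *hufurapeg
  hufurapeg (rule 1 does not apply)
  hufurapeg → hufuropeg   [vowel merger]
  hufuropeg → ufuropeg   [h-loss]
  ufuropeg → ufurofeg   [intervocalic lenition]
  giving Tatas ufurofeg.
Tatas 'ufurofeg' matches the regular reflex exactly, so the pair is cognate.

yes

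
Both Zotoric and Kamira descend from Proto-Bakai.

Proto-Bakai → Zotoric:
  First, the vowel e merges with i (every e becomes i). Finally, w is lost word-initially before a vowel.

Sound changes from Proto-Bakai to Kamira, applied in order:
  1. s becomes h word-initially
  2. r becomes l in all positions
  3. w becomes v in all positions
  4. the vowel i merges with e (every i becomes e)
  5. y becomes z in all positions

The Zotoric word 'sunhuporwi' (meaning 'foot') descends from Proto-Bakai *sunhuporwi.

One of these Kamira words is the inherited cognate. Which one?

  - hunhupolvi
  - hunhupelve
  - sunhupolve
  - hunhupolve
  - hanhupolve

Kamira: start from *sunhuporwi.
  rule 1 (debuccalisation): sunhuporwi → hunhuporwi
  rule 2 (unconditioned shift): hunhuporwi → hunhupolwi
  rule 3 (unconditioned shift): hunhupolwi → hunhupolvi
  rule 4 (vowel merger): hunhupolvi → hunhupolve
  rule 5: no change — hunhupolve
  ⇒ Kamira hunhupolve

hunhupolve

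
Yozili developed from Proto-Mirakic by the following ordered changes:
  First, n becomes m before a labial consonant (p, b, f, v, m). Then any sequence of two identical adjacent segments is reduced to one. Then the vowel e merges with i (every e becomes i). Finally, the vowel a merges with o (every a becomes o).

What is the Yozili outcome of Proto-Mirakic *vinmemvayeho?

vimimvoyiho

Yozili: *vinmemvayeho
  vinmemvayeho → vimmemvayeho   [nasal place assimilation]
  vimmemvayeho → vimemvayeho   [degemination]
  vimemvayeho → vimimvayiho   [vowel merger]
  vimimvayiho → vimimvoyiho   [vowel merger]
  giving Yozili vimimvoyiho.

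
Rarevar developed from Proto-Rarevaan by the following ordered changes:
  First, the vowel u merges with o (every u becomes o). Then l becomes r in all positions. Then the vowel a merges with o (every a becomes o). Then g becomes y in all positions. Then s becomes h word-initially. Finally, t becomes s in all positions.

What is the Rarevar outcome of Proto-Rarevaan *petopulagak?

Rarevar: start from *petopulagak.
  rule 1 (vowel merger): petopulagak → petopolagak
  rule 2 (unconditioned shift): petopolagak → petoporagak
  rule 3 (vowel merger): petoporagak → petoporogok
  rule 4 (unconditioned shift): petoporogok → petoporoyok
  rule 5: no change — petoporoyok
  rule 6 (unconditioned shift): petoporoyok → pesoporoyok
  ⇒ Rarevar pesoporoyok

pesoporoyok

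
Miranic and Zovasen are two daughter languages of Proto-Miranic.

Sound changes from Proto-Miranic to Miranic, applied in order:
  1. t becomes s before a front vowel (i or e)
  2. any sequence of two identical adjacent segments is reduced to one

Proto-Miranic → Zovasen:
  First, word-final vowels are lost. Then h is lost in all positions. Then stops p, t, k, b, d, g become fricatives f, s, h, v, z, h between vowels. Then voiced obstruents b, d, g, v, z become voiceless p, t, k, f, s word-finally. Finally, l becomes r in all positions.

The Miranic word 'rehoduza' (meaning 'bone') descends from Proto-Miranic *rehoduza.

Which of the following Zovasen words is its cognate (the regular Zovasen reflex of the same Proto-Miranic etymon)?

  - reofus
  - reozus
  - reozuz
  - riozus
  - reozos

Zovasen: start from *rehoduza.
  rule 1 (apocope): rehoduza → rehoduz
  rule 2 (h-loss): rehoduz → reoduz
  rule 3 (intervocalic lenition): reoduz → reozuz
  rule 4 (final devoicing): reozuz → reozus
  rule 5: no change — reozus
  ⇒ Zovasen reozus
The other candidates each miss or misapply at least one Zovasen change.

reozus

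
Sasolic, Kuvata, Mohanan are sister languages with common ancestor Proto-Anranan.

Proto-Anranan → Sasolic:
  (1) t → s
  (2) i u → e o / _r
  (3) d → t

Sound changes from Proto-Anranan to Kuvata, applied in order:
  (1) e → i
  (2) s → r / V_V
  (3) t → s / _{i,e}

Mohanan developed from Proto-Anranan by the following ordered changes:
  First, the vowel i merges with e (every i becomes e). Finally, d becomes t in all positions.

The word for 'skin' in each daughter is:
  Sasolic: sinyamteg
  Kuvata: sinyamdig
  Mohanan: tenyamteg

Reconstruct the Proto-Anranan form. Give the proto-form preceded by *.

*tinyamdeg

Position 7: Sasolic has t, Kuvata has d, Mohanan has t. Kuvata preserves d here (none of its changes turn any other segment into d), so the proto-segment is *d.
Position 2: Sasolic has i, Kuvata has i, Mohanan has e. Sasolic preserves i here (none of its changes turn any other segment into i), so the proto-segment is *i.
This points to *tinyamdeg. Verify forward in each daughter:
Sasolic: *tinyamdeg
  tinyamdeg → sinyamdeg   [unconditioned shift]
  sinyamdeg (rule 2 does not apply)
  sinyamdeg → sinyamteg   [unconditioned shift]
  giving Sasolic sinyamteg.
Kuvata: *tinyamdeg > tinyamdig > sinyamdig  (by vowel merger, palatalisation)
Mohanan: *tinyamdeg
  tinyamdeg → tenyamdeg   [vowel merger]
  tenyamdeg → tenyamteg   [unconditioned shift]
  giving Mohanan tenyamteg.
Only *tinyamdeg yields all of Sasolic sinyamteg, Kuvata sinyamdig, Mohanan tenyamteg.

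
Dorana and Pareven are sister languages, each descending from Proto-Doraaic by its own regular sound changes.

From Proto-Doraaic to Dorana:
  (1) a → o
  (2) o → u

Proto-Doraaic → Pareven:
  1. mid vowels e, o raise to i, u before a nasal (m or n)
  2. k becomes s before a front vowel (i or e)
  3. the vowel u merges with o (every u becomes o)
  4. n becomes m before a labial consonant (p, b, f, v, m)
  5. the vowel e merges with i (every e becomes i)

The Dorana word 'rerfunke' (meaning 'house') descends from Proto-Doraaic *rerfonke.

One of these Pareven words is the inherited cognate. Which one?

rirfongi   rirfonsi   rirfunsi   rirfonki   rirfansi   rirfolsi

rirfonsi

Pareven: *rerfonke > rerfunke > rerfunse > rerfonse > rirfonsi  (by pre-nasal raising, palatalisation, vowel merger, vowel merger)
Among the options, 'rirfonsi' alone shows every Pareven change applied in order.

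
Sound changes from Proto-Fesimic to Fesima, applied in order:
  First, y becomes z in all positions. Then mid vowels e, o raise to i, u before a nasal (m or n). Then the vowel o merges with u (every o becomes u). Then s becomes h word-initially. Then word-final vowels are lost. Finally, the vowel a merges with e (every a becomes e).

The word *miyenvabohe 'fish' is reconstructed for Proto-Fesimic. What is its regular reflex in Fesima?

mizinvebuh

Fesima: *miyenvabohe > mizenvabohe > mizinvabohe > mizinvabuhe > mizinvabuh > mizinvebuh  (by unconditioned shift, pre-nasal raising, vowel merger, apocope, vowel merger)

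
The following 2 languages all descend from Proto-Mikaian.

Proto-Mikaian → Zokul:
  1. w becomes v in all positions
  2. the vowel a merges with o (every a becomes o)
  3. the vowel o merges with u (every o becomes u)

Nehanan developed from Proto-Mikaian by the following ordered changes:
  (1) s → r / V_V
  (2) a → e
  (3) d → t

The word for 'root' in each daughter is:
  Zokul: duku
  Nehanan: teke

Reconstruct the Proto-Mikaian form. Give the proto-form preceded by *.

*daka

Position 1: Zokul has d, Nehanan has t. Zokul preserves d here (none of its changes turn any other segment into d), so the proto-segment is *d.
Position 4: Zokul has u, Nehanan has e. Taking the neighbouring segments as reconstructed: Zokul u could go back to *a or *o or *u; Nehanan e could go back to *a or *e — the one source consistent with every daughter is *a.
This points to *daka. Verify forward in each daughter:
Zokul: *daka > doko > duku  (by vowel merger, vowel merger)
Nehanan: *daka > deke > teke  (by vowel merger, unconditioned shift)
Only *daka yields all of Zokul duku, Nehanan teke.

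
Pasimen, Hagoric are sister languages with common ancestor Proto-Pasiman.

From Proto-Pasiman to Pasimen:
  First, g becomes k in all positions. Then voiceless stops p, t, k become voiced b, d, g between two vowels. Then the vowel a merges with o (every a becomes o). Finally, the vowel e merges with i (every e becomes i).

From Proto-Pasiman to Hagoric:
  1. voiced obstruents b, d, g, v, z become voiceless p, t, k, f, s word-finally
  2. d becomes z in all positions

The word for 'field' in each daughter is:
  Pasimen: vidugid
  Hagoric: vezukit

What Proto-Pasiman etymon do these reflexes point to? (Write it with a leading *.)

*vedukid

Position 3: Pasimen has d, Hagoric has z. Taking the neighbouring segments as reconstructed: Pasimen d could go back to *t or *d; Hagoric z could go back to *d or *z — the one source consistent with every daughter is *d.
Position 5: Pasimen has g, Hagoric has k. Taking the neighbouring segments as reconstructed: Pasimen g could go back to *k or *g; Hagoric k can only go back to *k — the one source consistent with every daughter is *k.
This points to *vedukid. Verify forward in each daughter:
Pasimen: *vedukid > vedugid > vidugid  (by intervocalic voicing, vowel merger)
Hagoric: *vedukid > vedukit > vezukit  (by final devoicing, unconditioned shift)
Only *vedukid yields all of Pasimen vidugid, Hagoric vezukit.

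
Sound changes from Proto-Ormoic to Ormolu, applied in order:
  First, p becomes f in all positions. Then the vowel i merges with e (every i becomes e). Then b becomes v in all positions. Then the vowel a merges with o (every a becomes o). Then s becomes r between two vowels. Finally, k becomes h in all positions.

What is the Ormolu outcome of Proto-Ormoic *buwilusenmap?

vuwelurenmof

Ormolu: *buwilusenmap
  buwilusenmap → buwilusenmaf   [unconditioned shift]
  buwilusenmaf → buwelusenmaf   [vowel merger]
  buwelusenmaf → vuwelusenmaf   [unconditioned shift]
  vuwelusenmaf → vuwelusenmof   [vowel merger]
  vuwelusenmof → vuwelurenmof   [rhotacism]
  vuwelurenmof (rule 6 does not apply)
  giving Ormolu vuwelurenmof.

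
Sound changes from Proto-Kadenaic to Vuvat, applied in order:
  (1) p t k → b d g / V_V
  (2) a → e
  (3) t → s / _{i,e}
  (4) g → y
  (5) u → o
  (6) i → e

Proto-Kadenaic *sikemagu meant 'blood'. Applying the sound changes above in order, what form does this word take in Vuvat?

Vuvat: *sikemagu > sigemagu > sigemegu > siyemeyu > siyemeyo > seyemeyo  (by intervocalic voicing, vowel merger, unconditioned shift, vowel merger, vowel merger)

seyemeyo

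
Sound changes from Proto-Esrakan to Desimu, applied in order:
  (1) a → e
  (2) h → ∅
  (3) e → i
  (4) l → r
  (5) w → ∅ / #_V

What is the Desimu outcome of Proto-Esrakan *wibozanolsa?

Desimu: *wibozanolsa > wibozenolse > wibozinolsi > wibozinorsi > ibozinorsi  (by vowel merger, vowel merger, unconditioned shift, glide loss)

ibozinorsi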